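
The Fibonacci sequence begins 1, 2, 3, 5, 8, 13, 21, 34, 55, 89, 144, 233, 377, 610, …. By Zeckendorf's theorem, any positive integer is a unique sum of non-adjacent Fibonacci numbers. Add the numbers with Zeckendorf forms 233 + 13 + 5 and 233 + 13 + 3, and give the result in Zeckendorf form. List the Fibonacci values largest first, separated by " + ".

377 + 89 + 34

The two numbers are 251 and 249, so their sum is 500.
377 ≤ 500 < 610, so take 377; remainder 123
89 ≤ 123 < 144, so take 89; remainder 34
34 ≤ 34 < 55, so take 34; remainder 0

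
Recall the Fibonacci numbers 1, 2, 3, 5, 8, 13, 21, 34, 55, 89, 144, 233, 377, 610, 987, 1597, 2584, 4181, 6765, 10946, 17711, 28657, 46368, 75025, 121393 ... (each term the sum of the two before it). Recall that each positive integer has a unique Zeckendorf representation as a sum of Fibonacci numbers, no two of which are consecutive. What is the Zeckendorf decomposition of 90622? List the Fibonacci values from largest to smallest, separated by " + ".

75025 + 10946 + 4181 + 377 + 89 + 3 + 1

Greedy algorithm:
90622: greatest Fibonacci not exceeding it is 75025, leaving 15597
15597: greatest Fibonacci not exceeding it is 10946, leaving 4651
4651: greatest Fibonacci not exceeding it is 4181, leaving 470
470: greatest Fibonacci not exceeding it is 377, leaving 93
93: greatest Fibonacci not exceeding it is 89, leaving 4
4: greatest Fibonacci not exceeding it is 3, leaving 1
1: greatest Fibonacci not exceeding it is 1, leaving 0
So 90622 = 75025 + 10946 + 4181 + 377 + 89 + 3 + 1, with no two terms consecutive in the sequence.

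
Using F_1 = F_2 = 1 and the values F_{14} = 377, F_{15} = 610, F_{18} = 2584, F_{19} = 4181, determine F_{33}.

By the addition formula F_{m+n} = F_m F_{n+1} + F_{m−1} F_n with m=19, n=14: F_{33} = 4181·610 + 2584·377 = 2550410 + 974168 = 3524578.

3524578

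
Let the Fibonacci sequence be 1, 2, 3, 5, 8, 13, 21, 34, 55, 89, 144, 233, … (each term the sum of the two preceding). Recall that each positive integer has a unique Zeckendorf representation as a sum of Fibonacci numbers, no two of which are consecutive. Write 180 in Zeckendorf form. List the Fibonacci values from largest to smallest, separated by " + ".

144 + 34 + 2

subtract 144 from 180: 36 remains
subtract 34 from 36: 2 remains
subtract 2 from 2: 0 remains
So 180 = 144 + 34 + 2, with no two terms consecutive in the sequence.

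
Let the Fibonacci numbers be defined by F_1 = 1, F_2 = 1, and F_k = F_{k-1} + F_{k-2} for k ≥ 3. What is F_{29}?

514229

Iterating the recurrence up to F_{21} = 10946 and F_{20} = 6765:
F_{22} = F_{21} + F_{20} = 10946 + 6765 = 17711
F_{23} = F_{22} + F_{21} = 17711 + 10946 = 28657
F_{24} = F_{23} + F_{22} = 28657 + 17711 = 46368
F_{25} = F_{24} + F_{23} = 46368 + 28657 = 75025
F_{26} = F_{25} + F_{24} = 75025 + 46368 = 121393
F_{27} = F_{26} + F_{25} = 121393 + 75025 = 196418
F_{28} = F_{27} + F_{26} = 196418 + 121393 = 317811
F_{29} = F_{28} + F_{27} = 317811 + 196418 = 514229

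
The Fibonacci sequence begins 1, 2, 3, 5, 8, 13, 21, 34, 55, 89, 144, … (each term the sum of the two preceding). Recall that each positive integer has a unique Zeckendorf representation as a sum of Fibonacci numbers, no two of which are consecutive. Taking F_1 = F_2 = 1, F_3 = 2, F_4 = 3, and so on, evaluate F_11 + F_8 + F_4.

F_11 + F_8 + F_4 = 89 + 21 + 3 = 113.

113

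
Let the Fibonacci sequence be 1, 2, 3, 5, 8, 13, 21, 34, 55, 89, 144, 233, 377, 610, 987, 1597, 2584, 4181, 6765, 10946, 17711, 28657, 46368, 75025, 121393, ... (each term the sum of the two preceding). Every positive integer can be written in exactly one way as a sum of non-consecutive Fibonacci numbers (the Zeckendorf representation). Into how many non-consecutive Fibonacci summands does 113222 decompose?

7

Greedy algorithm:
113222 − 75025 = 38197
38197 − 28657 = 9540
9540 − 6765 = 2775
2775 − 2584 = 191
191 − 144 = 47
47 − 34 = 13
13 − 13 = 0
113222 = 75025 + 28657 + 6765 + 2584 + 144 + 34 + 13, which has 7 terms.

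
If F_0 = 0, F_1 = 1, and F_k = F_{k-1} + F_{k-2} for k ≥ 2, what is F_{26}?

Iterating the recurrence up to F_{21} = 10946 and F_{20} = 6765:
F_{22} = F_{21} + F_{20} = 10946 + 6765 = 17711
F_{23} = F_{22} + F_{21} = 17711 + 10946 = 28657
F_{24} = F_{23} + F_{22} = 28657 + 17711 = 46368
F_{25} = F_{24} + F_{23} = 46368 + 28657 = 75025
F_{26} = F_{25} + F_{24} = 75025 + 46368 = 121393

121393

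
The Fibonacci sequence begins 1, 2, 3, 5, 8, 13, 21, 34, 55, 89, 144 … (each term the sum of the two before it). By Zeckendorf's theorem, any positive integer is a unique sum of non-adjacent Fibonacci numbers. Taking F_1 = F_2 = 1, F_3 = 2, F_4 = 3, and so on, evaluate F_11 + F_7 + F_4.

F_11 + F_7 + F_4 = 89 + 13 + 3 = 105.

105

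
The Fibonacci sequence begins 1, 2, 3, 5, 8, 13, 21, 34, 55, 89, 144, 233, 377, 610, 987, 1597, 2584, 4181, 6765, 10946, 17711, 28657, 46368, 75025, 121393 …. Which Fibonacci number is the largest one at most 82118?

75025 ≤ 82118 < 121393, so the largest Fibonacci number not exceeding 82118 is 75025.

75025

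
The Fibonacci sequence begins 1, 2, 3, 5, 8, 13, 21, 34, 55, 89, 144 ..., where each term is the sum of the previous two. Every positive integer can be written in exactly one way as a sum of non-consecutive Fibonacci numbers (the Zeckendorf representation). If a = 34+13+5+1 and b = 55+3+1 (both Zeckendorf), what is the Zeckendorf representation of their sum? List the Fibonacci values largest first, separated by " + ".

89 + 21 + 2

The two numbers are 53 and 59, so their sum is 112.
Greedy algorithm:
largest Fibonacci ≤ 112 is 89; 112 − 89 = 23
largest Fibonacci ≤ 23 is 21; 23 − 21 = 2
largest Fibonacci ≤ 2 is 2; 2 − 2 = 0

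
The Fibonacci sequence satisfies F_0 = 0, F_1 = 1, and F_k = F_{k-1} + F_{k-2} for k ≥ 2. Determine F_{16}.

Iterating the recurrence up to F_{9} = 34 and F_{8} = 21:
F_{10} = F_{9} + F_{8} = 34 + 21 = 55
F_{11} = F_{10} + F_{9} = 55 + 34 = 89
F_{12} = F_{11} + F_{10} = 89 + 55 = 144
F_{13} = F_{12} + F_{11} = 144 + 89 = 233
F_{14} = F_{13} + F_{12} = 233 + 144 = 377
F_{15} = F_{14} + F_{13} = 377 + 233 = 610
F_{16} = F_{15} + F_{14} = 610 + 377 = 987

987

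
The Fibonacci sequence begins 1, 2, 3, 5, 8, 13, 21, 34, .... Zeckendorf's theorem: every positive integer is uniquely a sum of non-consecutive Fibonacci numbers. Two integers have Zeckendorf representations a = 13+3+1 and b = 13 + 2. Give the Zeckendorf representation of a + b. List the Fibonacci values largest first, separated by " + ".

The two numbers are 17 and 15, so their sum is 32.
Greedily peel off the largest Fibonacci term at each step:
take 21 (≤ 32); 32 − 21 = 11
take 8 (≤ 11); 11 − 8 = 3
take 3 (≤ 3); 3 − 3 = 0

21 + 8 + 3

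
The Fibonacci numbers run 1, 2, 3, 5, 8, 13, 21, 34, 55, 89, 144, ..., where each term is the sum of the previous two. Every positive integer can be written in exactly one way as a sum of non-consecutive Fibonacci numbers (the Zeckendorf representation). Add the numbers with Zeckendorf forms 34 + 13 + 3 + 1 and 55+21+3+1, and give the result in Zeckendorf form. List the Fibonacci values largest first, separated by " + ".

89 + 34 + 8

The two numbers are 51 and 80, so their sum is 131.
89 ≤ 131 < 144, so take 89; remainder 42
34 ≤ 42 < 55, so take 34; remainder 8
8 ≤ 8 < 13, so take 8; remainder 0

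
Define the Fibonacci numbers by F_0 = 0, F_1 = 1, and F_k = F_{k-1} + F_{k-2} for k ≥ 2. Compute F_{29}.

Iterating the recurrence up to F_{24} = 46368 and F_{23} = 28657:
F_{25} = F_{24} + F_{23} = 46368 + 28657 = 75025
F_{26} = F_{25} + F_{24} = 75025 + 46368 = 121393
F_{27} = F_{26} + F_{25} = 121393 + 75025 = 196418
F_{28} = F_{27} + F_{26} = 196418 + 121393 = 317811
F_{29} = F_{28} + F_{27} = 317811 + 196418 = 514229

514229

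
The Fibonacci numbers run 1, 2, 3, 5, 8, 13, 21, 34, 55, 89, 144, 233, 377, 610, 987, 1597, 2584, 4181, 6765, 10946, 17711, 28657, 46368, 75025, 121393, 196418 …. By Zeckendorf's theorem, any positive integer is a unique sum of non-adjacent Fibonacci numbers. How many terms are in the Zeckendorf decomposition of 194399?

10

121393 ≤ 194399 < 196418, so take 121393; remainder 73006
46368 ≤ 73006 < 75025, so take 46368; remainder 26638
17711 ≤ 26638 < 28657, so take 17711; remainder 8927
6765 ≤ 8927 < 10946, so take 6765; remainder 2162
1597 ≤ 2162 < 2584, so take 1597; remainder 565
377 ≤ 565 < 610, so take 377; remainder 188
144 ≤ 188 < 233, so take 144; remainder 44
34 ≤ 44 < 55, so take 34; remainder 10
8 ≤ 10 < 13, so take 8; remainder 2
2 ≤ 2 < 3, so take 2; remainder 0
194399 = 121393 + 46368 + 17711 + 6765 + 1597 + 377 + 144 + 34 + 8 + 2, which has 10 terms.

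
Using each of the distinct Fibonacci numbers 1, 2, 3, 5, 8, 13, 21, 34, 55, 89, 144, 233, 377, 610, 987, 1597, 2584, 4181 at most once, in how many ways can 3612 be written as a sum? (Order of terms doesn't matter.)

14

Each representation comes from the Zeckendorf form by replacing some F_k with F_{k−1} + F_{k−2} where possible.
3612 = 2584+987+34+5+2 = 2584+987+21+13+5+2 = 2584+610+377+34+5+2 = … (11 more), for 14 in all.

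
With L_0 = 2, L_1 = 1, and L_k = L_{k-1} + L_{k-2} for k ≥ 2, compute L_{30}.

Iterating the recurrence up to L_{24} = 103682 and L_{23} = 64079:
L_{25} = L_{24} + L_{23} = 103682 + 64079 = 167761
L_{26} = L_{25} + L_{24} = 167761 + 103682 = 271443
L_{27} = L_{26} + L_{25} = 271443 + 167761 = 439204
L_{28} = L_{27} + L_{26} = 439204 + 271443 = 710647
L_{29} = L_{28} + L_{27} = 710647 + 439204 = 1149851
L_{30} = L_{29} + L_{28} = 1149851 + 710647 = 1860498

1860498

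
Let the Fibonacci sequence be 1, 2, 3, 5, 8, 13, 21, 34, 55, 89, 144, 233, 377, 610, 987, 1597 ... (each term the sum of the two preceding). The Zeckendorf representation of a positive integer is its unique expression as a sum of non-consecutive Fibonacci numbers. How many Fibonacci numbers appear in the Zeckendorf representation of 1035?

1035: greatest Fibonacci not exceeding it is 987, leaving 48
48: greatest Fibonacci not exceeding it is 34, leaving 14
14: greatest Fibonacci not exceeding it is 13, leaving 1
1: greatest Fibonacci not exceeding it is 1, leaving 0
1035 = 987 + 34 + 13 + 1, which has 4 terms.

4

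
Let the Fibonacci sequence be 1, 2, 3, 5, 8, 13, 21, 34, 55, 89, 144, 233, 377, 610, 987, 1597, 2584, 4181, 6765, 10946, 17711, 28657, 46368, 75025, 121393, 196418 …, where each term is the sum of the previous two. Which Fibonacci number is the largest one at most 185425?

121393

121393 ≤ 185425 < 196418, so the largest Fibonacci number not exceeding 185425 is 121393.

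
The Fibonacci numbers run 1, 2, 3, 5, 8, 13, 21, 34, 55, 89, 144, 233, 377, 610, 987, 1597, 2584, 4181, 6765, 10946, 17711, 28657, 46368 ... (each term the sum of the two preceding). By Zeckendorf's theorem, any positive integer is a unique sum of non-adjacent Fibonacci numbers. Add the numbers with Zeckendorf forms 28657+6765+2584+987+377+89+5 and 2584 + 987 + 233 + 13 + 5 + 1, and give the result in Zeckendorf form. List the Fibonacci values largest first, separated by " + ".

28657 + 10946 + 2584 + 987 + 89 + 21 + 3

The two numbers are 39464 and 3823, so their sum is 43287.
Repeatedly subtract the largest Fibonacci number that fits:
take 28657 (≤ 43287); 43287 − 28657 = 14630
take 10946 (≤ 14630); 14630 − 10946 = 3684
take 2584 (≤ 3684); 3684 − 2584 = 1100
take 987 (≤ 1100); 1100 − 987 = 113
take 89 (≤ 113); 113 − 89 = 24
take 21 (≤ 24); 24 − 21 = 3
take 3 (≤ 3); 3 − 3 = 0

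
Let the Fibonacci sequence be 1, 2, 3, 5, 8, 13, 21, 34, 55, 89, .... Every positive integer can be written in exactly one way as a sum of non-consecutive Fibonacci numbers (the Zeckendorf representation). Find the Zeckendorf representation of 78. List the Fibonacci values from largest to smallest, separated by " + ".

55 + 21 + 2

55 ≤ 78 < 89, so take 55; remainder 23
21 ≤ 23 < 34, so take 21; remainder 2
2 ≤ 2 < 3, so take 2; remainder 0
So 78 = 55 + 21 + 2, with no two terms consecutive in the sequence.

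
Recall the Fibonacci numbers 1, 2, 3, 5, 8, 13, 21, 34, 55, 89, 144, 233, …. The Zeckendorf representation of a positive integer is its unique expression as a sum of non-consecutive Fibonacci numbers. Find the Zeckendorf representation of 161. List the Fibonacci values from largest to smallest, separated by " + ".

Greedily peel off the largest Fibonacci term at each step:
144 ≤ 161 < 233, so take 144; remainder 17
13 ≤ 17 < 21, so take 13; remainder 4
3 ≤ 4 < 5, so take 3; remainder 1
1 ≤ 1 < 2, so take 1; remainder 0
So 161 = 144 + 13 + 3 + 1, with no two terms consecutive in the sequence.

144 + 13 + 3 + 1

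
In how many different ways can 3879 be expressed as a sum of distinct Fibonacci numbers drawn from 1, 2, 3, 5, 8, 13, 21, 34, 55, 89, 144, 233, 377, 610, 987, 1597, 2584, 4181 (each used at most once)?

Starting from the Zeckendorf form and repeatedly splitting a term F_k into F_{k−1} + F_{k−2} (when neither is already used) reaches every representation.
3879 = 2584+987+233+55+13+5+2 = 2584+987+233+34+21+13+5+2 = 2584+987+144+89+55+13+5+2 = 2584+610+377+233+55+13+5+2 = … (8 more), for 12 in all.

12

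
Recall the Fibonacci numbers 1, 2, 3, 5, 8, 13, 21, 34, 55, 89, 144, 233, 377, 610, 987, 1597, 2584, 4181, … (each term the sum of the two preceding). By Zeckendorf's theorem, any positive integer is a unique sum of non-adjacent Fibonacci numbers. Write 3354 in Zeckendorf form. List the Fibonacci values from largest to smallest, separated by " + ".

2584 + 610 + 144 + 13 + 3

3354 − 2584 = 770
770 − 610 = 160
160 − 144 = 16
16 − 13 = 3
3 − 3 = 0
So 3354 = 2584 + 610 + 144 + 13 + 3, with no two terms consecutive in the sequence.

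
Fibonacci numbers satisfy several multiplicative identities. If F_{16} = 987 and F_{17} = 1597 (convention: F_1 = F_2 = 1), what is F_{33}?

3524578

By F_{2k+1} = F_k² + F_{k+1}²: F_{33} = 987² + 1597² = 974169 + 2550409 = 3524578.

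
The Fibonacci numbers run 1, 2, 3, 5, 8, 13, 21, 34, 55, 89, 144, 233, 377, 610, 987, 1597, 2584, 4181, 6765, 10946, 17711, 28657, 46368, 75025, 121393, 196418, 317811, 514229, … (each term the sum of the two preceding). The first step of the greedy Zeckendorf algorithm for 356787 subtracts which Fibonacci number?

317811

317811 ≤ 356787 < 514229, so the largest Fibonacci number not exceeding 356787 is 317811.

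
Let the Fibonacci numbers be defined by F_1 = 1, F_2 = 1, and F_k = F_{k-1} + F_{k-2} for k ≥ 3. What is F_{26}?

121393

Iterating the recurrence up to F_{22} = 17711 and F_{21} = 10946:
F_{23} = F_{22} + F_{21} = 17711 + 10946 = 28657
F_{24} = F_{23} + F_{22} = 28657 + 17711 = 46368
F_{25} = F_{24} + F_{23} = 46368 + 28657 = 75025
F_{26} = F_{25} + F_{24} = 75025 + 46368 = 121393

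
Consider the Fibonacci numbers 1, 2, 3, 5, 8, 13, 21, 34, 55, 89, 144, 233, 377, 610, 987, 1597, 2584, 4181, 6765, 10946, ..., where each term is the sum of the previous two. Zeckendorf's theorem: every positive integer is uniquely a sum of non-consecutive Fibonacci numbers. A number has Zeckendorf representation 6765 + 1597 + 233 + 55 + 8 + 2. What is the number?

6765 + 1597 + 233 + 55 + 8 + 2 = 8660.

8660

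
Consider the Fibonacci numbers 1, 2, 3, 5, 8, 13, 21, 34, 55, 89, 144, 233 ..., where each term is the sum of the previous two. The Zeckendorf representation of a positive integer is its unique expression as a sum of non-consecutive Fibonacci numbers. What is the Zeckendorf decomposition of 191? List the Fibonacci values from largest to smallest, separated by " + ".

Repeatedly subtract the largest Fibonacci number that fits:
191 − 144 = 47
47 − 34 = 13
13 − 13 = 0
So 191 = 144 + 34 + 13, with no two terms consecutive in the sequence.

144 + 34 + 13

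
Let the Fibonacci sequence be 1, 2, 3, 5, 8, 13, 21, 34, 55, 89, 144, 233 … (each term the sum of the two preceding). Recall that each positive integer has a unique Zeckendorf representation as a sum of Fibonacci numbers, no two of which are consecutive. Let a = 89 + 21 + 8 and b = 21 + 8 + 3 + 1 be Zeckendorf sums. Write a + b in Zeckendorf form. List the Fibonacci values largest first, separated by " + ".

The two numbers are 118 and 33, so their sum is 151.
take 144 (≤ 151); 151 − 144 = 7
take 5 (≤ 7); 7 − 5 = 2
take 2 (≤ 2); 2 − 2 = 0

144 + 5 + 2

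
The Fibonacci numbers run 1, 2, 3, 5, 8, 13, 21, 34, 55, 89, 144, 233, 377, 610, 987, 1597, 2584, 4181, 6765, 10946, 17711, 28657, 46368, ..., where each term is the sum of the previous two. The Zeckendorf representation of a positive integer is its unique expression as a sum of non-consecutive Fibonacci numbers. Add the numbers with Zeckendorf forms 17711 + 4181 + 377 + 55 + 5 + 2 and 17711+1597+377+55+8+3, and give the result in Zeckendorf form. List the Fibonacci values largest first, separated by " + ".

28657 + 10946 + 1597 + 610 + 233 + 34 + 5

The two numbers are 22331 and 19751, so their sum is 42082.
42082 − 28657 = 13425
13425 − 10946 = 2479
2479 − 1597 = 882
882 − 610 = 272
272 − 233 = 39
39 − 34 = 5
5 − 5 = 0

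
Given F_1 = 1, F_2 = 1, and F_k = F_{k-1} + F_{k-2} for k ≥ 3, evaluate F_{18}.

Iterating the recurrence up to F_{10} = 55 and F_{9} = 34:
F_{11} = F_{10} + F_{9} = 55 + 34 = 89
F_{12} = F_{11} + F_{10} = 89 + 55 = 144
F_{13} = F_{12} + F_{11} = 144 + 89 = 233
F_{14} = F_{13} + F_{12} = 233 + 144 = 377
F_{15} = F_{14} + F_{13} = 377 + 233 = 610
F_{16} = F_{15} + F_{14} = 610 + 377 = 987
F_{17} = F_{16} + F_{15} = 987 + 610 = 1597
F_{18} = F_{17} + F_{16} = 1597 + 987 = 2584

2584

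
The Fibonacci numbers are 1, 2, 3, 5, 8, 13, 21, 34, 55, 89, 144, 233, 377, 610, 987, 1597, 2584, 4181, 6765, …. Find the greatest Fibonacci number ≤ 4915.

4181

4181 ≤ 4915 < 6765, so the largest Fibonacci number not exceeding 4915 is 4181.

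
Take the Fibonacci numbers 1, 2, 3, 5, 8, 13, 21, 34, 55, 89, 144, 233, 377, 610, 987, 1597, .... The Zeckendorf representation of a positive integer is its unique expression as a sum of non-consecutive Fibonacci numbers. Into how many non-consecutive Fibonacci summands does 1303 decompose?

6

987 ≤ 1303 < 1597, so take 987; remainder 316
233 ≤ 316 < 377, so take 233; remainder 83
55 ≤ 83 < 89, so take 55; remainder 28
21 ≤ 28 < 34, so take 21; remainder 7
5 ≤ 7 < 8, so take 5; remainder 2
2 ≤ 2 < 3, so take 2; remainder 0
1303 = 987 + 233 + 55 + 21 + 5 + 2, which has 6 terms.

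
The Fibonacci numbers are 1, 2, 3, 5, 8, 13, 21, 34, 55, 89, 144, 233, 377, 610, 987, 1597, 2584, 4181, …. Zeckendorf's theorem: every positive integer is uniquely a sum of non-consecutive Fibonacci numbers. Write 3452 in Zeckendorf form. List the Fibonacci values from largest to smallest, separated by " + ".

2584 ≤ 3452 < 4181, so take 2584; remainder 868
610 ≤ 868 < 987, so take 610; remainder 258
233 ≤ 258 < 377, so take 233; remainder 25
21 ≤ 25 < 34, so take 21; remainder 4
3 ≤ 4 < 5, so take 3; remainder 1
1 ≤ 1 < 2, so take 1; remainder 0
So 3452 = 2584 + 610 + 233 + 21 + 3 + 1, with no two terms consecutive in the sequence.

2584 + 610 + 233 + 21 + 3 + 1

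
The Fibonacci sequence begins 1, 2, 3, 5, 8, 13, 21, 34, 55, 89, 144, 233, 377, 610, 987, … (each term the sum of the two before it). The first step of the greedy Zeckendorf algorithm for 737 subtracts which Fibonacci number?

610 ≤ 737 < 987, so the largest Fibonacci number not exceeding 737 is 610.

610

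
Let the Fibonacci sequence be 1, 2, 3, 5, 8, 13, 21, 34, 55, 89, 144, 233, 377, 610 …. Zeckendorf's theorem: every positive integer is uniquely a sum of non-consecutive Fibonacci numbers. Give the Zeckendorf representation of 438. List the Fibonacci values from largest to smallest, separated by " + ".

Repeatedly subtract the largest Fibonacci number that fits:
largest Fibonacci ≤ 438 is 377; 438 − 377 = 61
largest Fibonacci ≤ 61 is 55; 61 − 55 = 6
largest Fibonacci ≤ 6 is 5; 6 − 5 = 1
largest Fibonacci ≤ 1 is 1; 1 − 1 = 0
So 438 = 377 + 55 + 5 + 1, with no two terms consecutive in the sequence.

377 + 55 + 5 + 1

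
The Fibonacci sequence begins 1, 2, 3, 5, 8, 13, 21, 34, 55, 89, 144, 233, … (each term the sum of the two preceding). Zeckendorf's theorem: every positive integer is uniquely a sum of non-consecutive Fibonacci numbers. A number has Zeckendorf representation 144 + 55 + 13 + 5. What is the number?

144 + 55 + 13 + 5 = 217.

217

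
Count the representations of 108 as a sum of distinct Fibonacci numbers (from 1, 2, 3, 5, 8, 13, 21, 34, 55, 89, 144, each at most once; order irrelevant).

Starting from the Zeckendorf form and repeatedly splitting a term F_k into F_{k−1} + F_{k−2} (when neither is already used) reaches every representation.
108 = 89+13+5+1 = 89+13+3+2+1 = 55+34+13+5+1 = 89+8+5+3+2+1 = 55+34+13+3+2+1 = … (2 more), for 7 in all.

7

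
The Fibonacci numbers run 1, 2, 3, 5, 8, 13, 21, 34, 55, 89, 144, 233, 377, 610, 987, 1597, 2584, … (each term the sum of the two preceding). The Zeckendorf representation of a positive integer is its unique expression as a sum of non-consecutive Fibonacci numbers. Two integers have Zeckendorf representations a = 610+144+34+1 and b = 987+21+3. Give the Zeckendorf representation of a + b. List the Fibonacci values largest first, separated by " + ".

1597 + 144 + 55 + 3 + 1

The two numbers are 789 and 1011, so their sum is 1800.
take 1597 (≤ 1800); 1800 − 1597 = 203
take 144 (≤ 203); 203 − 144 = 59
take 55 (≤ 59); 59 − 55 = 4
take 3 (≤ 4); 4 − 3 = 1
take 1 (≤ 1); 1 − 1 = 0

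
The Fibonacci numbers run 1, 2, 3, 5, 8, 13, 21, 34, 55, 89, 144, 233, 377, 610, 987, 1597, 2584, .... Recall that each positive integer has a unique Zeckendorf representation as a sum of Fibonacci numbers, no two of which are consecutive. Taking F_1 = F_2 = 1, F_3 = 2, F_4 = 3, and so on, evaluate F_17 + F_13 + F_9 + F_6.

F_17 + F_13 + F_9 + F_6 = 1597 + 233 + 34 + 8 = 1872.

1872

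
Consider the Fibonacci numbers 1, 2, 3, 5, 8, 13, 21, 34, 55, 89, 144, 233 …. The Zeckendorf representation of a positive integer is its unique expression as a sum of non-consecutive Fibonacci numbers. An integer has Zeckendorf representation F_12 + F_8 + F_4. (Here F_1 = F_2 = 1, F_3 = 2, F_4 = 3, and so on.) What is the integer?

F_12 + F_8 + F_4 = 144 + 21 + 3 = 168.

168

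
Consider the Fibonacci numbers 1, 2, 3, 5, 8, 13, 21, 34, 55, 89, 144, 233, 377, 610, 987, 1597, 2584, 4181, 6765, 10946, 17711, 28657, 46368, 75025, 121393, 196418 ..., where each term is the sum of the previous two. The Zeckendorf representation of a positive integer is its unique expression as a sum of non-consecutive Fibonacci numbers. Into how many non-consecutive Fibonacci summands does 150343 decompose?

5

take 121393 (≤ 150343); 150343 − 121393 = 28950
take 28657 (≤ 28950); 28950 − 28657 = 293
take 233 (≤ 293); 293 − 233 = 60
take 55 (≤ 60); 60 − 55 = 5
take 5 (≤ 5); 5 − 5 = 0
150343 = 121393 + 28657 + 233 + 55 + 5, which has 5 terms.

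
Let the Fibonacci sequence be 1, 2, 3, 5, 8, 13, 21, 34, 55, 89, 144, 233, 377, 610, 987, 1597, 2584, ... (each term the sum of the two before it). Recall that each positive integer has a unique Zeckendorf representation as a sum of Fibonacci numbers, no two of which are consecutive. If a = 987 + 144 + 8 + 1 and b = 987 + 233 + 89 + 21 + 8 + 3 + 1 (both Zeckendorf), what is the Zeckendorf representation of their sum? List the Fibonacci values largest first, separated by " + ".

1597 + 610 + 233 + 34 + 8

The two numbers are 1140 and 1342, so their sum is 2482.
Greedy algorithm:
2482 − 1597 = 885
885 − 610 = 275
275 − 233 = 42
42 − 34 = 8
8 − 8 = 0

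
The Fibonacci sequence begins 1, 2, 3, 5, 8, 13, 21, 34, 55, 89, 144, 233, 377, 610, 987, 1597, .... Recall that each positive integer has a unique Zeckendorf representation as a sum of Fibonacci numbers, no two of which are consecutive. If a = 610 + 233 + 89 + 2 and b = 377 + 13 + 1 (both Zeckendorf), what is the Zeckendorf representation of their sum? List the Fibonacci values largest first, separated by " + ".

The two numbers are 934 and 391, so their sum is 1325.
Repeatedly subtract the largest Fibonacci number that fits:
largest Fibonacci ≤ 1325 is 987; 1325 − 987 = 338
largest Fibonacci ≤ 338 is 233; 338 − 233 = 105
largest Fibonacci ≤ 105 is 89; 105 − 89 = 16
largest Fibonacci ≤ 16 is 13; 16 − 13 = 3
largest Fibonacci ≤ 3 is 3; 3 − 3 = 0

987 + 233 + 89 + 13 + 3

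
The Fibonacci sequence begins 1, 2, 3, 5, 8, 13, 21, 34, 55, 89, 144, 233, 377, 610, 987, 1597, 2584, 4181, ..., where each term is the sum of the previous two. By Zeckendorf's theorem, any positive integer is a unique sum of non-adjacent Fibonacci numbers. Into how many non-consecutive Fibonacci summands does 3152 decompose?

take 2584 (≤ 3152); 3152 − 2584 = 568
take 377 (≤ 568); 568 − 377 = 191
take 144 (≤ 191); 191 − 144 = 47
take 34 (≤ 47); 47 − 34 = 13
take 13 (≤ 13); 13 − 13 = 0
3152 = 2584 + 377 + 144 + 34 + 13, which has 5 terms.

5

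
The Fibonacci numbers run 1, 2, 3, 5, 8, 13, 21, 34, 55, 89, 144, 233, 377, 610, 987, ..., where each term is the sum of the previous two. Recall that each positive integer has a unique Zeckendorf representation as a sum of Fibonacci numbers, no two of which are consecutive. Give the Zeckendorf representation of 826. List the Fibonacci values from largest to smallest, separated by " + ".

610 + 144 + 55 + 13 + 3 + 1

take 610 (≤ 826); 826 − 610 = 216
take 144 (≤ 216); 216 − 144 = 72
take 55 (≤ 72); 72 − 55 = 17
take 13 (≤ 17); 17 − 13 = 4
take 3 (≤ 4); 4 − 3 = 1
take 1 (≤ 1); 1 − 1 = 0
So 826 = 610 + 144 + 55 + 13 + 3 + 1, with no two terms consecutive in the sequence.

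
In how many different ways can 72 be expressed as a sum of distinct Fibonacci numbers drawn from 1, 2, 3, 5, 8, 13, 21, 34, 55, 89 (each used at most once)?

Each representation comes from the Zeckendorf form by replacing some F_k with F_{k−1} + F_{k−2} where possible.
72 = 55+13+3+1 = 55+8+5+3+1 = 34+21+13+3+1 = … (1 more), for 4 in all.

4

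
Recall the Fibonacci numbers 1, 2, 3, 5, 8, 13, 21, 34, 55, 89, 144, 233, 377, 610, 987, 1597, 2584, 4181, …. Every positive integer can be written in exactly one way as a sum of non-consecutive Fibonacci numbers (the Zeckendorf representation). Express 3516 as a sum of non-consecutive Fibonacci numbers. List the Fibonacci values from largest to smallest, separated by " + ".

2584 + 610 + 233 + 89

subtract 2584 from 3516: 932 remains
subtract 610 from 932: 322 remains
subtract 233 from 322: 89 remains
subtract 89 from 89: 0 remains
So 3516 = 2584 + 610 + 233 + 89, with no two terms consecutive in the sequence.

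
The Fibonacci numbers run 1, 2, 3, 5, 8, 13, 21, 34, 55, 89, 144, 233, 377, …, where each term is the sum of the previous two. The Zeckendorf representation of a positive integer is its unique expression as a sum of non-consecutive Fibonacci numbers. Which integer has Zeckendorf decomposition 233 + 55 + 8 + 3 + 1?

300

233 + 55 + 8 + 3 + 1 = 300.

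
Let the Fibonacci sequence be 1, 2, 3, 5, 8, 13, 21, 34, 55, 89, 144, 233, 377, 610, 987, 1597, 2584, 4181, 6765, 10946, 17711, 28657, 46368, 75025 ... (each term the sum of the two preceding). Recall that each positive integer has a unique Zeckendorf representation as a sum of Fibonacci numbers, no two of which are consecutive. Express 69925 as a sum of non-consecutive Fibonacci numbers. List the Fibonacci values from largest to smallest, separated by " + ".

69925 − 46368 = 23557
23557 − 17711 = 5846
5846 − 4181 = 1665
1665 − 1597 = 68
68 − 55 = 13
13 − 13 = 0
So 69925 = 46368 + 17711 + 4181 + 1597 + 55 + 13, with no two terms consecutive in the sequence.

46368 + 17711 + 4181 + 1597 + 55 + 13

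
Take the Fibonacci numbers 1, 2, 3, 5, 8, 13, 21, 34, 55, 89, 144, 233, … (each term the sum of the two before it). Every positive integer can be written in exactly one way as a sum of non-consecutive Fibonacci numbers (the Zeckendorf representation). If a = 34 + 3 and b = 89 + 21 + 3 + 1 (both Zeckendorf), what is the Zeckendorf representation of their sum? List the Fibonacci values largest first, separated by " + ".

144 + 5 + 2

The two numbers are 37 and 114, so their sum is 151.
largest Fibonacci ≤ 151 is 144; 151 − 144 = 7
largest Fibonacci ≤ 7 is 5; 7 − 5 = 2
largest Fibonacci ≤ 2 is 2; 2 − 2 = 0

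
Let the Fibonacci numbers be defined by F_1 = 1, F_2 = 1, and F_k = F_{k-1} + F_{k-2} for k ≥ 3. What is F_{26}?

121393

Iterating the recurrence up to F_{19} = 4181 and F_{18} = 2584:
F_{20} = F_{19} + F_{18} = 4181 + 2584 = 6765
F_{21} = F_{20} + F_{19} = 6765 + 4181 = 10946
F_{22} = F_{21} + F_{20} = 10946 + 6765 = 17711
F_{23} = F_{22} + F_{21} = 17711 + 10946 = 28657
F_{24} = F_{23} + F_{22} = 28657 + 17711 = 46368
F_{25} = F_{24} + F_{23} = 46368 + 28657 = 75025
F_{26} = F_{25} + F_{24} = 75025 + 46368 = 121393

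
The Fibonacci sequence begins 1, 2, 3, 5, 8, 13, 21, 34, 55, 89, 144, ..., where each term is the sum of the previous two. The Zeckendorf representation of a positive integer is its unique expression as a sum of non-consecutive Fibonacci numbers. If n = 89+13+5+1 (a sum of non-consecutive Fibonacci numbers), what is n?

108

89+13+5+1 = 108.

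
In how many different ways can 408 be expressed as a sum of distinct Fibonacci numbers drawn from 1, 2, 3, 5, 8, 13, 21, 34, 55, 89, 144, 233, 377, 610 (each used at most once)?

10

408 = 377+21+8+2 = 377+21+5+3+2 = 233+144+21+8+2 = 377+13+8+5+3+2 = 233+144+21+5+3+2 = … (5 more), for 10 in all.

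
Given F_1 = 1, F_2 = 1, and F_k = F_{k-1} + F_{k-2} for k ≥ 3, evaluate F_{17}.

Iterating the recurrence up to F_{9} = 34 and F_{8} = 21:
F_{10} = F_{9} + F_{8} = 34 + 21 = 55
F_{11} = F_{10} + F_{9} = 55 + 34 = 89
F_{12} = F_{11} + F_{10} = 89 + 55 = 144
F_{13} = F_{12} + F_{11} = 144 + 89 = 233
F_{14} = F_{13} + F_{12} = 233 + 144 = 377
F_{15} = F_{14} + F_{13} = 377 + 233 = 610
F_{16} = F_{15} + F_{14} = 610 + 377 = 987
F_{17} = F_{16} + F_{15} = 987 + 610 = 1597

1597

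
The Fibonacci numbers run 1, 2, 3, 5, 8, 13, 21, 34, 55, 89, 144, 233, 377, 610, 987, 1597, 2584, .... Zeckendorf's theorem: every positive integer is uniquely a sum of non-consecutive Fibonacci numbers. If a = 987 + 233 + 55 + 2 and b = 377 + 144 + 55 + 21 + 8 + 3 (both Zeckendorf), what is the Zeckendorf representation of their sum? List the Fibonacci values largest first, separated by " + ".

The two numbers are 1277 and 608, so their sum is 1885.
1885 − 1597 = 288
288 − 233 = 55
55 − 55 = 0

1597 + 233 + 55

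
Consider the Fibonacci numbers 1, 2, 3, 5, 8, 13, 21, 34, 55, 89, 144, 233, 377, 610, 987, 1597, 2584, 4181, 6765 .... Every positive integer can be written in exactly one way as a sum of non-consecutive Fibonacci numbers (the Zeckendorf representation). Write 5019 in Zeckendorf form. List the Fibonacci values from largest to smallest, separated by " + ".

4181 ≤ 5019 < 6765, so take 4181; remainder 838
610 ≤ 838 < 987, so take 610; remainder 228
144 ≤ 228 < 233, so take 144; remainder 84
55 ≤ 84 < 89, so take 55; remainder 29
21 ≤ 29 < 34, so take 21; remainder 8
8 ≤ 8 < 13, so take 8; remainder 0
So 5019 = 4181 + 610 + 144 + 55 + 21 + 8, with no two terms consecutive in the sequence.

4181 + 610 + 144 + 55 + 21 + 8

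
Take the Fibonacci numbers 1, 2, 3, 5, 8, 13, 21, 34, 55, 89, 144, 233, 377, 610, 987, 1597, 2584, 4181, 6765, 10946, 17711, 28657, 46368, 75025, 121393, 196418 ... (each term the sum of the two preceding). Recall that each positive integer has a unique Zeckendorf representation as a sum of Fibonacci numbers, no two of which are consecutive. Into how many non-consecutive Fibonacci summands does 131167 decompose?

Greedy algorithm:
take 121393 (≤ 131167); 131167 − 121393 = 9774
take 6765 (≤ 9774); 9774 − 6765 = 3009
take 2584 (≤ 3009); 3009 − 2584 = 425
take 377 (≤ 425); 425 − 377 = 48
take 34 (≤ 48); 48 − 34 = 14
take 13 (≤ 14); 14 − 13 = 1
take 1 (≤ 1); 1 − 1 = 0
131167 = 121393 + 6765 + 2584 + 377 + 34 + 13 + 1, which has 7 terms.

7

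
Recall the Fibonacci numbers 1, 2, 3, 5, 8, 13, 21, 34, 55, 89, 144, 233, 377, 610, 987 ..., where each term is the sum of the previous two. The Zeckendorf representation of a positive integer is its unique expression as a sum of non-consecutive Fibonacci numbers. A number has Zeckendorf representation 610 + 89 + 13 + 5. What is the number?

717

610 + 89 + 13 + 5 = 717.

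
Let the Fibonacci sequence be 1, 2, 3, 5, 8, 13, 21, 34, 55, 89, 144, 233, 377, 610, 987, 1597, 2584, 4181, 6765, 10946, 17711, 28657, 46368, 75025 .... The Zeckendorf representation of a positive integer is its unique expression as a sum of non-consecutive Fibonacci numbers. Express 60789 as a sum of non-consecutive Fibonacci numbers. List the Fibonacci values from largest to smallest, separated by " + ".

46368 + 10946 + 2584 + 610 + 233 + 34 + 13 + 1

60789: greatest Fibonacci not exceeding it is 46368, leaving 14421
14421: greatest Fibonacci not exceeding it is 10946, leaving 3475
3475: greatest Fibonacci not exceeding it is 2584, leaving 891
891: greatest Fibonacci not exceeding it is 610, leaving 281
281: greatest Fibonacci not exceeding it is 233, leaving 48
48: greatest Fibonacci not exceeding it is 34, leaving 14
14: greatest Fibonacci not exceeding it is 13, leaving 1
1: greatest Fibonacci not exceeding it is 1, leaving 0
So 60789 = 46368 + 10946 + 2584 + 610 + 233 + 34 + 13 + 1, with no two terms consecutive in the sequence.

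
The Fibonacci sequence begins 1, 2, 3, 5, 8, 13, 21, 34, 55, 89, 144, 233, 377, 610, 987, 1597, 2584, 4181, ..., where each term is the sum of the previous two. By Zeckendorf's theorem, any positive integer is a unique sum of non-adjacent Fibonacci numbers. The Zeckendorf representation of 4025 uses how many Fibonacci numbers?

Repeatedly subtract the largest Fibonacci number that fits:
largest Fibonacci ≤ 4025 is 2584; 4025 − 2584 = 1441
largest Fibonacci ≤ 1441 is 987; 1441 − 987 = 454
largest Fibonacci ≤ 454 is 377; 454 − 377 = 77
largest Fibonacci ≤ 77 is 55; 77 − 55 = 22
largest Fibonacci ≤ 22 is 21; 22 − 21 = 1
largest Fibonacci ≤ 1 is 1; 1 − 1 = 0
4025 = 2584 + 987 + 377 + 55 + 21 + 1, which has 6 terms.

6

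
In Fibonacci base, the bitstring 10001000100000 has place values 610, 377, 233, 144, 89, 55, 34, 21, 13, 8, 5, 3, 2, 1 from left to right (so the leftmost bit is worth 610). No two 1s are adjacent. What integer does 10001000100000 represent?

Summing the place values of the 1 bits: 610 + 89 + 13 = 712.

712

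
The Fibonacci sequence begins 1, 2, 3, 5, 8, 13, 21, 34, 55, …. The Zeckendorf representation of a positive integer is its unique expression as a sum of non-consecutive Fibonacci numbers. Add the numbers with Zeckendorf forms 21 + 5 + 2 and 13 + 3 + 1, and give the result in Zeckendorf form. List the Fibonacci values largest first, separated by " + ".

34 + 8 + 3

The two numbers are 28 and 17, so their sum is 45.
Greedy algorithm:
34 ≤ 45 < 55, so take 34; remainder 11
8 ≤ 11 < 13, so take 8; remainder 3
3 ≤ 3 < 5, so take 3; remainder 0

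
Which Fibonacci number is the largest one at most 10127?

6765

6765 ≤ 10127 < 10946, so the largest Fibonacci number not exceeding 10127 is 6765.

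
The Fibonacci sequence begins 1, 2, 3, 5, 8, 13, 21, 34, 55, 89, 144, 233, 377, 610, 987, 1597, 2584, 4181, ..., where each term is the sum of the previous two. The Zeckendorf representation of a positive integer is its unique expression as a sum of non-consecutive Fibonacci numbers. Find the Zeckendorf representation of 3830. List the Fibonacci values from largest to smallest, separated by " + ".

2584 ≤ 3830 < 4181, so take 2584; remainder 1246
987 ≤ 1246 < 1597, so take 987; remainder 259
233 ≤ 259 < 377, so take 233; remainder 26
21 ≤ 26 < 34, so take 21; remainder 5
5 ≤ 5 < 8, so take 5; remainder 0
So 3830 = 2584 + 987 + 233 + 21 + 5, with no two terms consecutive in the sequence.

2584 + 987 + 233 + 21 + 5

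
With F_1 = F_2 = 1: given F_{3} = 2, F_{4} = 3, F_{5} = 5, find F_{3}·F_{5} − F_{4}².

2·5 − 3² = 10 − 9 = 1. (Cassini's identity: F_{k−1}F_{k+1} − F_k² = (−1)^k.)

1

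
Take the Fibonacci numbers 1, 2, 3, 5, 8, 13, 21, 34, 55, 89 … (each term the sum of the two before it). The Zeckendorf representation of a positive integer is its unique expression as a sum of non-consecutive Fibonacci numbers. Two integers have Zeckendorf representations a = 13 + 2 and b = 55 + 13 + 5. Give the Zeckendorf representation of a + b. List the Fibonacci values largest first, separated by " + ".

55 + 21 + 8 + 3 + 1

The two numbers are 15 and 73, so their sum is 88.
largest Fibonacci ≤ 88 is 55; 88 − 55 = 33
largest Fibonacci ≤ 33 is 21; 33 − 21 = 12
largest Fibonacci ≤ 12 is 8; 12 − 8 = 4
largest Fibonacci ≤ 4 is 3; 4 − 3 = 1
largest Fibonacci ≤ 1 is 1; 1 − 1 = 0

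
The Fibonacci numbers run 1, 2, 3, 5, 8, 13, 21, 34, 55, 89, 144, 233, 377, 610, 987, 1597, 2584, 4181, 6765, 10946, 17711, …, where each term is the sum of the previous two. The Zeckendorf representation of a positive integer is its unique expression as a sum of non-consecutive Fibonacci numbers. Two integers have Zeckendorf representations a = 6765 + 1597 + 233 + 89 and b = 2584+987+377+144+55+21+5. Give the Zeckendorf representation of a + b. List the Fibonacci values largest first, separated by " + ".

10946 + 1597 + 233 + 55 + 21 + 5

The two numbers are 8684 and 4173, so their sum is 12857.
subtract 10946 from 12857: 1911 remains
subtract 1597 from 1911: 314 remains
subtract 233 from 314: 81 remains
subtract 55 from 81: 26 remains
subtract 21 from 26: 5 remains
subtract 5 from 5: 0 remains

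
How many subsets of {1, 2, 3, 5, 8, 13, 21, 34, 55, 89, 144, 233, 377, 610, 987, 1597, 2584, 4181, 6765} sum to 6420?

Starting from the Zeckendorf form and repeatedly splitting a term F_k into F_{k−1} + F_{k−2} (when neither is already used) reaches every representation.
6420 = 4181+1597+610+21+8+3 = 4181+1597+610+21+8+2+1 = 4181+1597+377+233+21+8+3 = 4181+1597+610+21+5+3+2+1 = 4181+1597+377+233+21+8+2+1 = … (35 more), for 40 in all.

40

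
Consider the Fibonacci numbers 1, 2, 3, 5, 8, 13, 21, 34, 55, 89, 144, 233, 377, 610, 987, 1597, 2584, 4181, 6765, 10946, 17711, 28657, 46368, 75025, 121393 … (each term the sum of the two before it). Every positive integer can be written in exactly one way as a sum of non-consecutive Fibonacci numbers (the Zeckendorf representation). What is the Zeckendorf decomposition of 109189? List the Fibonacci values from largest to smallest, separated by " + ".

75025 + 28657 + 4181 + 987 + 233 + 89 + 13 + 3 + 1

largest Fibonacci ≤ 109189 is 75025; 109189 − 75025 = 34164
largest Fibonacci ≤ 34164 is 28657; 34164 − 28657 = 5507
largest Fibonacci ≤ 5507 is 4181; 5507 − 4181 = 1326
largest Fibonacci ≤ 1326 is 987; 1326 − 987 = 339
largest Fibonacci ≤ 339 is 233; 339 − 233 = 106
largest Fibonacci ≤ 106 is 89; 106 − 89 = 17
largest Fibonacci ≤ 17 is 13; 17 − 13 = 4
largest Fibonacci ≤ 4 is 3; 4 − 3 = 1
largest Fibonacci ≤ 1 is 1; 1 − 1 = 0
So 109189 = 75025 + 28657 + 4181 + 987 + 233 + 89 + 13 + 3 + 1, with no two terms consecutive in the sequence.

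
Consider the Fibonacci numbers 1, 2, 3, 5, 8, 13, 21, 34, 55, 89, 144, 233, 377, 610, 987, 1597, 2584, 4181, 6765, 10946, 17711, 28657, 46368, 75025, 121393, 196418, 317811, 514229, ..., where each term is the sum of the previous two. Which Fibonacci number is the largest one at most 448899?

317811

317811 ≤ 448899 < 514229, so the largest Fibonacci number not exceeding 448899 is 317811.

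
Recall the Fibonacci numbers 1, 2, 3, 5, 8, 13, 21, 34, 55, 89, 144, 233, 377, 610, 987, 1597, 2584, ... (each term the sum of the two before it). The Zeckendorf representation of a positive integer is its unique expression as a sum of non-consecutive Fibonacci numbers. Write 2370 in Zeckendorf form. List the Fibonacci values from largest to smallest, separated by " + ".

Repeatedly subtract the largest Fibonacci number that fits:
1597 ≤ 2370 < 2584, so take 1597; remainder 773
610 ≤ 773 < 987, so take 610; remainder 163
144 ≤ 163 < 233, so take 144; remainder 19
13 ≤ 19 < 21, so take 13; remainder 6
5 ≤ 6 < 8, so take 5; remainder 1
1 ≤ 1 < 2, so take 1; remainder 0
So 2370 = 1597 + 610 + 144 + 13 + 5 + 1, with no two terms consecutive in the sequence.

1597 + 610 + 144 + 13 + 5 + 1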